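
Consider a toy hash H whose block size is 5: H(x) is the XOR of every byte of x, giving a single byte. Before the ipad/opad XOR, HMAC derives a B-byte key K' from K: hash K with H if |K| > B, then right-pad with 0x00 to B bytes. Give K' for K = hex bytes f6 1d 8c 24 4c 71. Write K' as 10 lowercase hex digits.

7e00000000

|K| = 6 > B = 5, so first hash the key.
H(K): XOR f6⊕1d⊕8c⊕24⊕4c⊕71 = 7e.
Zero-pad H(K) = 7e to 5 bytes: K' = 7e 00 00 00 00.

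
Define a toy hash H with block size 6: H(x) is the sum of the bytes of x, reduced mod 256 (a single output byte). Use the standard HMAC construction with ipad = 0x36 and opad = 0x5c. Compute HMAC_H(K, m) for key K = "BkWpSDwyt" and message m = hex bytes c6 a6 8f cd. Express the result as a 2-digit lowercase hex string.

Key "BkWpSDwyt" = 42 6b 57 70 53 44 77 79 74 is 9 bytes > B = 6, so hash it first: H(key) = 6f, then zero-pad to 6 bytes: K' = 6f 00 00 00 00 00.
K' ⊕ ipad = 59 36 36 36 36 36.  K' ⊕ opad = 33 5c 5c 5c 5c 5c.
Inner input = (K'⊕ipad) ∥ m = 59 36 36 36 36 36 ∥ c6 a6 8f cd.
Inner hash: sum = 89+54+54+54+54+54+198+166+143+205 = 1071; mod 256 = 47 → 2f.
Outer input = (K'⊕opad) ∥ inner = 33 5c 5c 5c 5c 5c ∥ 2f.
Outer hash (tag): sum = 51+92+92+92+92+92+47 = 558; mod 256 = 46 → 2e.

2e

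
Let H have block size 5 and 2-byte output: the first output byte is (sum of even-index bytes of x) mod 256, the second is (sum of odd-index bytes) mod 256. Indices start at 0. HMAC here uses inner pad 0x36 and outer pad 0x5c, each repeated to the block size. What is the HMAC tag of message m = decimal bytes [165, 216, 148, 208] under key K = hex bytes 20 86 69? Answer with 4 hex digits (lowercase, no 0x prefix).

2c89

Key hex bytes 20 86 69 is 3 bytes ≤ B = 5; zero-pad to 5 bytes: K' = 20 86 69 00 00.
K' ⊕ ipad = 16 b0 5f 36 36.  K' ⊕ opad = 7c da 35 5c 5c.
Inner input = (K'⊕ipad) ∥ m = 16 b0 5f 36 36 ∥ a5 d8 94 d0.
Inner hash: even-index sum = 595 mod 256 = 83; odd-index sum = 543 mod 256 = 31 → 53 1f.
Outer input = (K'⊕opad) ∥ inner = 7c da 35 5c 5c ∥ 53 1f.
Outer hash (tag): even-index sum = 300 mod 256 = 44; odd-index sum = 393 mod 256 = 137 → 2c 89.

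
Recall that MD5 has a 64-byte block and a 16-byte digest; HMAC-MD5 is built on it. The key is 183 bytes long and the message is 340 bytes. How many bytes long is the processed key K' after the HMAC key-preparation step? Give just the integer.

64

Key is 183 > 64 bytes, so it is hashed to 16 bytes then zero-padded to 64: |K'| = 64.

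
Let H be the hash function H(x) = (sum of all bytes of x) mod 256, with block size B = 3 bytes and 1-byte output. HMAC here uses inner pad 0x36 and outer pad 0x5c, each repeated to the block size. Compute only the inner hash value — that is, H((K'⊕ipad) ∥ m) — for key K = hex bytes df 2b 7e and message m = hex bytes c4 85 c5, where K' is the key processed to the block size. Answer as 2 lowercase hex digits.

Key hex bytes df 2b 7e is exactly B = 3 bytes: K' = df 2b 7e.
K' ⊕ ipad = e9 1d 48.
Inner input = e9 1d 48 ∥ c4 85 c5.
Inner hash: sum = 233+29+72+196+133+197 = 860; mod 256 = 92 → 5c.

5c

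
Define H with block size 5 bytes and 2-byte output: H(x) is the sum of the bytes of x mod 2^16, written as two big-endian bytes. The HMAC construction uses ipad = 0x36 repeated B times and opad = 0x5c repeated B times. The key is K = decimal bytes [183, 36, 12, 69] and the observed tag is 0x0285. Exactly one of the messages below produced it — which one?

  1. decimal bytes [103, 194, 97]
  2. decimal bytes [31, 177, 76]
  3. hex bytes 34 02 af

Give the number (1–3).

3

Key decimal bytes [183, 36, 12, 69] = b7 24 0c 45 is 4 bytes ≤ B = 5; zero-pad to 5 bytes: K' = b7 24 0c 45 00.
K' ⊕ ipad = 81 12 3a 73 36; K' ⊕ opad = eb 78 50 19 5c.
m1: inner = H(81 12 3a 73 36 67 c2 61) = 03 00; tag = H(eb 78 50 19 5c 03 00) = 022b
m2: inner = H(81 12 3a 73 36 1f b1 4c) = 02 92; tag = H(eb 78 50 19 5c 02 92) = 02bc
m3: inner = H(81 12 3a 73 36 34 02 af) = 02 5b; tag = H(eb 78 50 19 5c 02 5b) = 0285 ← matches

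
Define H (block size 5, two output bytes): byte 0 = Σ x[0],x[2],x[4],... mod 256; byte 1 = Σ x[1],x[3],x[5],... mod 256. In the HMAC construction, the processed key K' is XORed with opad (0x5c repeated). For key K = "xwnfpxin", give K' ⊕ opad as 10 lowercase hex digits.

Key "xwnfpxin" = 78 77 6e 66 70 78 69 6e is 8 bytes > B = 5, so hash it first: H(key) = bf c3, then zero-pad to 5 bytes: K' = bf c3 00 00 00.
XOR each byte with 0x5c: bf⊕5c=e3, c3⊕5c=9f, 00⊕5c=5c, 00⊕5c=5c, 00⊕5c=5c.

e39f5c5c5c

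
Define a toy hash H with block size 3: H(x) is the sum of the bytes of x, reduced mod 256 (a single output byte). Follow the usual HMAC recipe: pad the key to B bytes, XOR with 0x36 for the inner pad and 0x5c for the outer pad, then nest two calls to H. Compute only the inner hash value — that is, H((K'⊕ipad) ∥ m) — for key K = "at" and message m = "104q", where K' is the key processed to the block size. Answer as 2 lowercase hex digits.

d5

Key "at" = 61 74 is 2 bytes ≤ B = 3; zero-pad to 3 bytes: K' = 61 74 00.
K' ⊕ ipad = 57 42 36.
Inner input = 57 42 36 ∥ 31 30 34 71.
Inner hash: sum = 87+66+54+49+48+52+113 = 469; mod 256 = 213 → d5.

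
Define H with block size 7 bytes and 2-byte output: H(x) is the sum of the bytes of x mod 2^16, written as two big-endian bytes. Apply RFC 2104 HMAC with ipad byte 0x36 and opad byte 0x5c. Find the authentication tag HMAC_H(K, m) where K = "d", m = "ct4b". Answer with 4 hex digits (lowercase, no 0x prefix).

Key "d" = 64 is 1 byte ≤ B = 7; zero-pad to 7 bytes: K' = 64 00 00 00 00 00 00.
K' ⊕ ipad = 52 36 36 36 36 36 36.  K' ⊕ opad = 38 5c 5c 5c 5c 5c 5c.
Inner input = (K'⊕ipad) ∥ m = 52 36 36 36 36 36 36 ∥ 63 74 34 62.
Inner hash: sum = 82+54+54+54+54+54+54+99+116+52+98 = 771 → 03 03.
Outer input = (K'⊕opad) ∥ inner = 38 5c 5c 5c 5c 5c 5c ∥ 03 03.
Outer hash (tag): sum = 56+92+92+92+92+92+92+3+3 = 614 → 02 66.

0266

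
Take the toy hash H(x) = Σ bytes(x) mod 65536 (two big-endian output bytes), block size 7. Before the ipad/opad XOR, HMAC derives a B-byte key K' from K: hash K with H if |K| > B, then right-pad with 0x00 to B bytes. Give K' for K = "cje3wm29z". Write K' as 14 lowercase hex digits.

032e0000000000

|K| = 9 > B = 7, so first hash the key.
H(K): sum = 99+106+101+51+119+109+50+57+122 = 814 → 03 2e.
Zero-pad H(K) = 03 2e to 7 bytes: K' = 03 2e 00 00 00 00 00.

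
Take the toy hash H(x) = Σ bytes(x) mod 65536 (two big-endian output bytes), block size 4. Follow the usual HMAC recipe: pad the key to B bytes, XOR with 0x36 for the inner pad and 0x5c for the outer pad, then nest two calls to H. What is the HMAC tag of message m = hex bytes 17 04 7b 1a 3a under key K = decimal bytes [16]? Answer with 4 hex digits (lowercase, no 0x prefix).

Key decimal bytes [16] = 10 is 1 byte ≤ B = 4; zero-pad to 4 bytes: K' = 10 00 00 00.
K' ⊕ ipad = 26 36 36 36.  K' ⊕ opad = 4c 5c 5c 5c.
Inner input = (K'⊕ipad) ∥ m = 26 36 36 36 ∥ 17 04 7b 1a 3a.
Inner hash: sum = 38+54+54+54+23+4+123+26+58 = 434 → 01 b2.
Outer input = (K'⊕opad) ∥ inner = 4c 5c 5c 5c ∥ 01 b2.
Outer hash (tag): sum = 76+92+92+92+1+178 = 531 → 02 13.

0213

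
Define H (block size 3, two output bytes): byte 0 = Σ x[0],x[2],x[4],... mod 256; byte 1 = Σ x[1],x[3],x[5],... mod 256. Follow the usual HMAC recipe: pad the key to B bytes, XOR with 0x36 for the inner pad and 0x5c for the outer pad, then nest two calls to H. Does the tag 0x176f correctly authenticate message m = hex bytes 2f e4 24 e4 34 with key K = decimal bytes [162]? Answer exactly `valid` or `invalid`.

invalid

Key decimal bytes [162] = a2 is 1 byte ≤ B = 3; zero-pad to 3 bytes: K' = a2 00 00.
K' ⊕ ipad = 94 36 36; K' ⊕ opad = fe 5c 5c.
Inner hash: even-index sum = 658 mod 256 = 146; odd-index sum = 189 mod 256 = 189 → 92 bd.
Outer hash (recomputed tag): even-index sum = 535 mod 256 = 23; odd-index sum = 238 mod 256 = 238 → 17 ee.
Recomputed tag = 17ee; claimed = 176f → mismatch.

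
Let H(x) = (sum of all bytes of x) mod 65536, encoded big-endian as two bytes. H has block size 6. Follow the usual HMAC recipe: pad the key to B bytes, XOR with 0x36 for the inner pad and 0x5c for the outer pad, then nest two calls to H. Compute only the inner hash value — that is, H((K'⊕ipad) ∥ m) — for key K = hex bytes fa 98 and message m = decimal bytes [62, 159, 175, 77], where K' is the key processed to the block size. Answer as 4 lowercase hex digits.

Key hex bytes fa 98 is 2 bytes ≤ B = 6; zero-pad to 6 bytes: K' = fa 98 00 00 00 00.
K' ⊕ ipad = cc ae 36 36 36 36.
Inner input = cc ae 36 36 36 36 ∥ 3e 9f af 4d.
Inner hash: sum = 204+174+54+54+54+54+62+159+175+77 = 1067 → 04 2b.

042b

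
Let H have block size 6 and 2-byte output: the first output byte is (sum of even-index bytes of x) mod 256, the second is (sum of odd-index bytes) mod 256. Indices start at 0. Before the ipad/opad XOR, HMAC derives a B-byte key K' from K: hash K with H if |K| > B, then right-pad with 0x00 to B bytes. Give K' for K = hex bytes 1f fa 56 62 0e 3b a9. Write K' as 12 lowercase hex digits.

|K| = 7 > B = 6, so first hash the key.
H(K): even-index sum = 300 mod 256 = 44; odd-index sum = 407 mod 256 = 151 → 2c 97.
Zero-pad H(K) = 2c 97 to 6 bytes: K' = 2c 97 00 00 00 00.

2c9700000000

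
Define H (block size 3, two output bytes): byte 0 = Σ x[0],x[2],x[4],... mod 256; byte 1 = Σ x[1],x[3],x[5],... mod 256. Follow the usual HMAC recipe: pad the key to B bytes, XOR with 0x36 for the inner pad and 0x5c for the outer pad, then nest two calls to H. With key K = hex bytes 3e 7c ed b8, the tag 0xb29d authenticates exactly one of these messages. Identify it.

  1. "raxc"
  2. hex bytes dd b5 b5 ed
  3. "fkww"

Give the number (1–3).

3

Key hex bytes 3e 7c ed b8 is 4 bytes > B = 3, so hash it first: H(key) = 2b 34, then zero-pad to 3 bytes: K' = 2b 34 00.
K' ⊕ ipad = 1d 02 36; K' ⊕ opad = 77 68 5c.
m1: inner = H(1d 02 36 72 61 78 63) = 17 ec; tag = H(77 68 5c 17 ec) = bf7f
m2: inner = H(1d 02 36 dd b5 b5 ed) = f5 94; tag = H(77 68 5c f5 94) = 675d
m3: inner = H(1d 02 36 66 6b 77 77) = 35 df; tag = H(77 68 5c 35 df) = b29d ← matches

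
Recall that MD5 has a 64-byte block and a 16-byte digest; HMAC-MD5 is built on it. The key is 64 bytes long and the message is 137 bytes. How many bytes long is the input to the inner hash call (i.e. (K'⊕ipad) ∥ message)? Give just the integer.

201

Key is 64 ≤ 64 bytes, zero-padded: |K'| = 64.
Inner input = (K'⊕ipad) ∥ m → 64 + 137 = 201 bytes.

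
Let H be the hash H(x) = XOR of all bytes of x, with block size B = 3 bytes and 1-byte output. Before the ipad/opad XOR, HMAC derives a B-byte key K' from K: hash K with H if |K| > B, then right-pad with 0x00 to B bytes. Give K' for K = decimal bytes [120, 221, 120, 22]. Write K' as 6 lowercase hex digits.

cb0000

|K| = 4 > B = 3, so first hash the key.
H(K): XOR 78⊕dd⊕78⊕16 = cb.
Zero-pad H(K) = cb to 3 bytes: K' = cb 00 00.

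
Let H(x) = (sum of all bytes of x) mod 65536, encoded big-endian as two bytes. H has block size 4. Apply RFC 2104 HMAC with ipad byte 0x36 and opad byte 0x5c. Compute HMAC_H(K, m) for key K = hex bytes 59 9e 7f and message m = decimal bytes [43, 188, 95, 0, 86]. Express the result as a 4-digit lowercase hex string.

Key hex bytes 59 9e 7f is 3 bytes ≤ B = 4; zero-pad to 4 bytes: K' = 59 9e 7f 00.
K' ⊕ ipad = 6f a8 49 36.  K' ⊕ opad = 05 c2 23 5c.
Inner input = (K'⊕ipad) ∥ m = 6f a8 49 36 ∥ 2b bc 5f 00 56.
Inner hash: sum = 111+168+73+54+43+188+95+0+86 = 818 → 03 32.
Outer input = (K'⊕opad) ∥ inner = 05 c2 23 5c ∥ 03 32.
Outer hash (tag): sum = 5+194+35+92+3+50 = 379 → 01 7b.

017b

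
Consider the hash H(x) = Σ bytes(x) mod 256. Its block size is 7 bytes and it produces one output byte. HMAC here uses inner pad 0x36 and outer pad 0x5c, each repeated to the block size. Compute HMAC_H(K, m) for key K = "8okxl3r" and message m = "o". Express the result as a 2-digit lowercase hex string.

e3

Key "8okxl3r" = 38 6f 6b 78 6c 33 72 is exactly B = 7 bytes: K' = 38 6f 6b 78 6c 33 72.
K' ⊕ ipad = 0e 59 5d 4e 5a 05 44.  K' ⊕ opad = 64 33 37 24 30 6f 2e.
Inner input = (K'⊕ipad) ∥ m = 0e 59 5d 4e 5a 05 44 ∥ 6f.
Inner hash: sum = 14+89+93+78+90+5+68+111 = 548; mod 256 = 36 → 24.
Outer input = (K'⊕opad) ∥ inner = 64 33 37 24 30 6f 2e ∥ 24.
Outer hash (tag): sum = 100+51+55+36+48+111+46+36 = 483; mod 256 = 227 → e3.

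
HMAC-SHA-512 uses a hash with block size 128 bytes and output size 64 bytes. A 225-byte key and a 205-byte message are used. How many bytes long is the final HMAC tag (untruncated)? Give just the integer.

64

The tag is one SHA-512 digest: 64 bytes.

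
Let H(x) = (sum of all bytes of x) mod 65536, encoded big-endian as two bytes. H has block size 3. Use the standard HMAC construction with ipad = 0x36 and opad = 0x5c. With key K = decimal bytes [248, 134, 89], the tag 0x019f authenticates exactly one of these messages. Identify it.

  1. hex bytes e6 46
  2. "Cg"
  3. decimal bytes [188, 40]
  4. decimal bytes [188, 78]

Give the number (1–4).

Key decimal bytes [248, 134, 89] = f8 86 59 is exactly B = 3 bytes: K' = f8 86 59.
K' ⊕ ipad = ce b0 6f; K' ⊕ opad = a4 da 05.
m1: inner = H(ce b0 6f e6 46) = 03 19; tag = H(a4 da 05 03 19) = 019f ← matches
m2: inner = H(ce b0 6f 43 67) = 02 97; tag = H(a4 da 05 02 97) = 021c
m3: inner = H(ce b0 6f bc 28) = 02 d1; tag = H(a4 da 05 02 d1) = 0256
m4: inner = H(ce b0 6f bc 4e) = 02 f7; tag = H(a4 da 05 02 f7) = 027c

1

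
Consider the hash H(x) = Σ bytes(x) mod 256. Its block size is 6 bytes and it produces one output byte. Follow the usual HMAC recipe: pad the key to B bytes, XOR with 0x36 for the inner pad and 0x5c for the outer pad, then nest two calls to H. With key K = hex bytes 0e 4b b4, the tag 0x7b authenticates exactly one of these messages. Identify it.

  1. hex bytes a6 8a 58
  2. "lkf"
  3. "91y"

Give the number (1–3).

Key hex bytes 0e 4b b4 is 3 bytes ≤ B = 6; zero-pad to 6 bytes: K' = 0e 4b b4 00 00 00.
K' ⊕ ipad = 38 7d 82 36 36 36; K' ⊕ opad = 52 17 e8 5c 5c 5c.
m1: inner = H(38 7d 82 36 36 36 a6 8a 58) = 61; tag = H(52 17 e8 5c 5c 5c 61) = c6
m2: inner = H(38 7d 82 36 36 36 6c 6b 66) = 16; tag = H(52 17 e8 5c 5c 5c 16) = 7b ← matches
m3: inner = H(38 7d 82 36 36 36 39 31 79) = bc; tag = H(52 17 e8 5c 5c 5c bc) = 21

2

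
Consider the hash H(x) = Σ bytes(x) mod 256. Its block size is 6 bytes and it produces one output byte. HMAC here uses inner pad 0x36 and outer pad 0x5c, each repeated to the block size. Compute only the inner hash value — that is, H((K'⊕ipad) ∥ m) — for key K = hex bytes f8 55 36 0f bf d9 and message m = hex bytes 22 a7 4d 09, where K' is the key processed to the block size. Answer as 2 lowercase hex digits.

Key hex bytes f8 55 36 0f bf d9 is exactly B = 6 bytes: K' = f8 55 36 0f bf d9.
K' ⊕ ipad = ce 63 00 39 89 ef.
Inner input = ce 63 00 39 89 ef ∥ 22 a7 4d 09.
Inner hash: sum = 206+99+0+57+137+239+34+167+77+9 = 1025; mod 256 = 1 → 01.

01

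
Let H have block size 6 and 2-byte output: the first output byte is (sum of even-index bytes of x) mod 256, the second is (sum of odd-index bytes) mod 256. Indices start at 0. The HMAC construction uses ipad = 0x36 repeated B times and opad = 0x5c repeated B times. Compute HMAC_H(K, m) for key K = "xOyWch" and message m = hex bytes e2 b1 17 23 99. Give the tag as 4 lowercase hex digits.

Key "xOyWch" = 78 4f 79 57 63 68 is exactly B = 6 bytes: K' = 78 4f 79 57 63 68.
K' ⊕ ipad = 4e 79 4f 61 55 5e.  K' ⊕ opad = 24 13 25 0b 3f 34.
Inner input = (K'⊕ipad) ∥ m = 4e 79 4f 61 55 5e ∥ e2 b1 17 23 99.
Inner hash: even-index sum = 644 mod 256 = 132; odd-index sum = 524 mod 256 = 12 → 84 0c.
Outer input = (K'⊕opad) ∥ inner = 24 13 25 0b 3f 34 ∥ 84 0c.
Outer hash (tag): even-index sum = 268 mod 256 = 12; odd-index sum = 94 mod 256 = 94 → 0c 5e.

0c5e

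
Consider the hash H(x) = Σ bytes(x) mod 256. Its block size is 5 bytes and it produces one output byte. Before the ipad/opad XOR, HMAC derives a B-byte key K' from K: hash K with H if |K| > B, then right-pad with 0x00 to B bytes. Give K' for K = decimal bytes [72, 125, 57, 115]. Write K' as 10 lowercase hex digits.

487d397300

Key decimal bytes [72, 125, 57, 115] = 48 7d 39 73 is 4 bytes ≤ B = 5; zero-pad to 5 bytes: K' = 48 7d 39 73 00.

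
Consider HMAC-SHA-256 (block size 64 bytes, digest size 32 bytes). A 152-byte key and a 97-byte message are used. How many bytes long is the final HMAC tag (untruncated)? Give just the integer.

32

The tag is one SHA-256 digest: 32 bytes.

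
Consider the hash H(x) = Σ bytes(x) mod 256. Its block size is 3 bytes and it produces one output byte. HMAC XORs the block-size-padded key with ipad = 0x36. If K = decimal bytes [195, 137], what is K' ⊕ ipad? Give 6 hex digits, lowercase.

Key decimal bytes [195, 137] = c3 89 is 2 bytes ≤ B = 3; zero-pad to 3 bytes: K' = c3 89 00.
XOR each byte with 0x36: c3⊕36=f5, 89⊕36=bf, 00⊕36=36.

f5bf36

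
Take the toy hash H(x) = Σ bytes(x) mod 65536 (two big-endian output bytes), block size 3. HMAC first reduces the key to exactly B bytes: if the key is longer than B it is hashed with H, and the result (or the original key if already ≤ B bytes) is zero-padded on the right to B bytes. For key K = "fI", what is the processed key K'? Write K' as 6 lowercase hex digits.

664900

Key "fI" = 66 49 is 2 bytes ≤ B = 3; zero-pad to 3 bytes: K' = 66 49 00.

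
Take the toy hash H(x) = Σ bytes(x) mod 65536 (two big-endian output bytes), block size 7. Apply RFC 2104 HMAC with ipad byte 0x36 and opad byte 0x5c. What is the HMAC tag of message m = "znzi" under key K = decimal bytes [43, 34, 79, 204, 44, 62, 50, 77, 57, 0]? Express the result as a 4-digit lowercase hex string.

Key decimal bytes [43, 34, 79, 204, 44, 62, 50, 77, 57, 0] = 2b 22 4f cc 2c 3e 32 4d 39 00 is 10 bytes > B = 7, so hash it first: H(key) = 02 8a, then zero-pad to 7 bytes: K' = 02 8a 00 00 00 00 00.
K' ⊕ ipad = 34 bc 36 36 36 36 36.  K' ⊕ opad = 5e d6 5c 5c 5c 5c 5c.
Inner input = (K'⊕ipad) ∥ m = 34 bc 36 36 36 36 36 ∥ 7a 6e 7a 69.
Inner hash: sum = 52+188+54+54+54+54+54+122+110+122+105 = 969 → 03 c9.
Outer input = (K'⊕opad) ∥ inner = 5e d6 5c 5c 5c 5c 5c ∥ 03 c9.
Outer hash (tag): sum = 94+214+92+92+92+92+92+3+201 = 972 → 03 cc.

03cc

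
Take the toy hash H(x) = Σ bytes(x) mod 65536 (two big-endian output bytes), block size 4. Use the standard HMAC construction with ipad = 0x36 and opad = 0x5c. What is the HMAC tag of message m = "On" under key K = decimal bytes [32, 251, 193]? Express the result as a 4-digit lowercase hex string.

Key decimal bytes [32, 251, 193] = 20 fb c1 is 3 bytes ≤ B = 4; zero-pad to 4 bytes: K' = 20 fb c1 00.
K' ⊕ ipad = 16 cd f7 36.  K' ⊕ opad = 7c a7 9d 5c.
Inner input = (K'⊕ipad) ∥ m = 16 cd f7 36 ∥ 4f 6e.
Inner hash: sum = 22+205+247+54+79+110 = 717 → 02 cd.
Outer input = (K'⊕opad) ∥ inner = 7c a7 9d 5c ∥ 02 cd.
Outer hash (tag): sum = 124+167+157+92+2+205 = 747 → 02 eb.

02eb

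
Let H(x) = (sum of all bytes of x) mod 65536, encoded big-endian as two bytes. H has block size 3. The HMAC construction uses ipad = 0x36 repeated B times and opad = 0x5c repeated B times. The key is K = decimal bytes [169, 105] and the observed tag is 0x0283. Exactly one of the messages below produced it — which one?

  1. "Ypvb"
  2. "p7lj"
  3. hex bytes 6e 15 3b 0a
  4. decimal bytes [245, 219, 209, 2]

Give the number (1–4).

Key decimal bytes [169, 105] = a9 69 is 2 bytes ≤ B = 3; zero-pad to 3 bytes: K' = a9 69 00.
K' ⊕ ipad = 9f 5f 36; K' ⊕ opad = f5 35 5c.
m1: inner = H(9f 5f 36 59 70 76 62) = 02 d5; tag = H(f5 35 5c 02 d5) = 025d
m2: inner = H(9f 5f 36 70 37 6c 6a) = 02 b1; tag = H(f5 35 5c 02 b1) = 0239
m3: inner = H(9f 5f 36 6e 15 3b 0a) = 01 fc; tag = H(f5 35 5c 01 fc) = 0283 ← matches
m4: inner = H(9f 5f 36 f5 db d1 02) = 03 d7; tag = H(f5 35 5c 03 d7) = 0260

3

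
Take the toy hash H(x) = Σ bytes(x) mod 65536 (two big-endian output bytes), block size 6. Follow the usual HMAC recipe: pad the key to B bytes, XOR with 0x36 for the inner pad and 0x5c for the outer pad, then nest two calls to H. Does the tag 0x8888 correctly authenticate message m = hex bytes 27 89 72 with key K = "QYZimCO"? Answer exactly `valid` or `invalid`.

Key "QYZimCO" = 51 59 5a 69 6d 43 4f is 7 bytes > B = 6, so hash it first: H(key) = 02 6c, then zero-pad to 6 bytes: K' = 02 6c 00 00 00 00.
K' ⊕ ipad = 34 5a 36 36 36 36; K' ⊕ opad = 5e 30 5c 5c 5c 5c.
Inner hash: sum = 52+90+54+54+54+54+39+137+114 = 648 → 02 88.
Outer hash (recomputed tag): sum = 94+48+92+92+92+92+2+136 = 648 → 02 88.
Recomputed tag = 0288; claimed = 8888 → mismatch.

invalid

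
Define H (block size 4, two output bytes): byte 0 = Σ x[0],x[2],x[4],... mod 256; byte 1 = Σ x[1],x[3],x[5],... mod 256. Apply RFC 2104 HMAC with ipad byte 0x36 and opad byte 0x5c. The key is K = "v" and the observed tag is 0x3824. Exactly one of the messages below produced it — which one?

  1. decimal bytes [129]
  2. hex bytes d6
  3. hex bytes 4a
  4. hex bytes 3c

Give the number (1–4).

Key "v" = 76 is 1 byte ≤ B = 4; zero-pad to 4 bytes: K' = 76 00 00 00.
K' ⊕ ipad = 40 36 36 36; K' ⊕ opad = 2a 5c 5c 5c.
m1: inner = H(40 36 36 36 81) = f7 6c; tag = H(2a 5c 5c 5c f7 6c) = 7d24
m2: inner = H(40 36 36 36 d6) = 4c 6c; tag = H(2a 5c 5c 5c 4c 6c) = d224
m3: inner = H(40 36 36 36 4a) = c0 6c; tag = H(2a 5c 5c 5c c0 6c) = 4624
m4: inner = H(40 36 36 36 3c) = b2 6c; tag = H(2a 5c 5c 5c b2 6c) = 3824 ← matches

4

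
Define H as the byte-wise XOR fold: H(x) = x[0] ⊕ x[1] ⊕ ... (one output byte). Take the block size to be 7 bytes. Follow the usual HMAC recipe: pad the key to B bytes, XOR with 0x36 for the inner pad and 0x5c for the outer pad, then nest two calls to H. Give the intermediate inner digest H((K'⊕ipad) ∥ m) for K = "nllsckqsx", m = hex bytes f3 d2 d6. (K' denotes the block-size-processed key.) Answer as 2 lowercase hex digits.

ae

Key "nllsckqsx" = 6e 6c 6c 73 63 6b 71 73 78 is 9 bytes > B = 7, so hash it first: H(key) = 6f, then zero-pad to 7 bytes: K' = 6f 00 00 00 00 00 00.
K' ⊕ ipad = 59 36 36 36 36 36 36.
Inner input = 59 36 36 36 36 36 36 ∥ f3 d2 d6.
Inner hash: XOR 59⊕36⊕36⊕36⊕36⊕36⊕36⊕f3⊕d2⊕d6 = ae.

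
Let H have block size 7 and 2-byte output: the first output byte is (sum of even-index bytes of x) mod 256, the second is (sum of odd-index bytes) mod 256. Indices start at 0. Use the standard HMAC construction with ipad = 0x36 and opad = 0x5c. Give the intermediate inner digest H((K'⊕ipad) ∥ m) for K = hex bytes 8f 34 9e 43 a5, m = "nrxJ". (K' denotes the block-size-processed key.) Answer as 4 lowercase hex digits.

Key hex bytes 8f 34 9e 43 a5 is 5 bytes ≤ B = 7; zero-pad to 7 bytes: K' = 8f 34 9e 43 a5 00 00.
K' ⊕ ipad = b9 02 a8 75 93 36 36.
Inner input = b9 02 a8 75 93 36 36 ∥ 6e 72 78 4a.
Inner hash: even-index sum = 742 mod 256 = 230; odd-index sum = 403 mod 256 = 147 → e6 93.

e693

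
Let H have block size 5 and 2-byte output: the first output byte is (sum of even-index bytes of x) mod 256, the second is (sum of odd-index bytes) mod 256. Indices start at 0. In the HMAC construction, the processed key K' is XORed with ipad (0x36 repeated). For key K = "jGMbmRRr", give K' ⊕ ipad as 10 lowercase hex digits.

Key "jGMbmRRr" = 6a 47 4d 62 6d 52 52 72 is 8 bytes > B = 5, so hash it first: H(key) = 76 6d, then zero-pad to 5 bytes: K' = 76 6d 00 00 00.
XOR each byte with 0x36: 76⊕36=40, 6d⊕36=5b, 00⊕36=36, 00⊕36=36, 00⊕36=36.

405b363636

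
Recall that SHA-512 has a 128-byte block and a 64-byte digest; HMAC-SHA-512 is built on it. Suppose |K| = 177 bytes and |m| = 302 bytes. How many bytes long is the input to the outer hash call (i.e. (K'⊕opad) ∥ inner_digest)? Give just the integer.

Key is 177 > 128 bytes, so it is hashed to 64 bytes then zero-padded to 128: |K'| = 128.
Outer input = (K'⊕opad) ∥ H(inner) → 128 + 64 = 192 bytes.

192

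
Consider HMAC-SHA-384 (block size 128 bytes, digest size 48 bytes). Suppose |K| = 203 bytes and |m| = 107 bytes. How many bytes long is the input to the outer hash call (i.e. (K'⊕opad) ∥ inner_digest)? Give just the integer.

176

Key is 203 > 128 bytes, so it is hashed to 48 bytes then zero-padded to 128: |K'| = 128.
Outer input = (K'⊕opad) ∥ H(inner) → 128 + 48 = 176 bytes.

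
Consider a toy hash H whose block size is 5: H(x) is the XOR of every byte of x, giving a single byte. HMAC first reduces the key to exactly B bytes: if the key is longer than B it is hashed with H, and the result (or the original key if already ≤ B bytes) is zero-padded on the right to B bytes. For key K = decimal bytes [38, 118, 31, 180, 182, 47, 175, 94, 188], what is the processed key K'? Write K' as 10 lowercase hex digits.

|K| = 9 > B = 5, so first hash the key.
H(K): XOR 26⊕76⊕1f⊕b4⊕b6⊕2f⊕af⊕5e⊕bc = 2f.
Zero-pad H(K) = 2f to 5 bytes: K' = 2f 00 00 00 00.

2f00000000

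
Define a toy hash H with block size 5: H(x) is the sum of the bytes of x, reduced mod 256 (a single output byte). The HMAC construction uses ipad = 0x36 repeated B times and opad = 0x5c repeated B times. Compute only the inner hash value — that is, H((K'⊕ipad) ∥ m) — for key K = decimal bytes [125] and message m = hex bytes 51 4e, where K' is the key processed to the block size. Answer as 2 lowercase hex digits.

c2

Key decimal bytes [125] = 7d is 1 byte ≤ B = 5; zero-pad to 5 bytes: K' = 7d 00 00 00 00.
K' ⊕ ipad = 4b 36 36 36 36.
Inner input = 4b 36 36 36 36 ∥ 51 4e.
Inner hash: sum = 75+54+54+54+54+81+78 = 450; mod 256 = 194 → c2.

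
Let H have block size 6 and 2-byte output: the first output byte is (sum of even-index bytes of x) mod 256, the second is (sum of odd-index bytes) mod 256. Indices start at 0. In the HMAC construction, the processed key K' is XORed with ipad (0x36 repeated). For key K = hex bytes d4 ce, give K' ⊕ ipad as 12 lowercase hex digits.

e2f836363636

Key hex bytes d4 ce is 2 bytes ≤ B = 6; zero-pad to 6 bytes: K' = d4 ce 00 00 00 00.
XOR each byte with 0x36: d4⊕36=e2, ce⊕36=f8, 00⊕36=36, 00⊕36=36, 00⊕36=36, 00⊕36=36.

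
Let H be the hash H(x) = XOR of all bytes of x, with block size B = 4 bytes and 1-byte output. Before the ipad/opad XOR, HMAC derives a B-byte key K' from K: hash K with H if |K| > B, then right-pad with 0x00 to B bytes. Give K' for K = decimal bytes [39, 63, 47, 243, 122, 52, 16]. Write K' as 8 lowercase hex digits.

|K| = 7 > B = 4, so first hash the key.
H(K): XOR 27⊕3f⊕2f⊕f3⊕7a⊕34⊕10 = 9a.
Zero-pad H(K) = 9a to 4 bytes: K' = 9a 00 00 00.

9a000000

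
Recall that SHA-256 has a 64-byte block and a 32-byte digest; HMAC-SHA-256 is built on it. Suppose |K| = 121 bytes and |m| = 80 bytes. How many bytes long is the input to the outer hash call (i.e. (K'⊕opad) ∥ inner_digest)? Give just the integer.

Key is 121 > 64 bytes, so it is hashed to 32 bytes then zero-padded to 64: |K'| = 64.
Outer input = (K'⊕opad) ∥ H(inner) → 64 + 32 = 96 bytes.

96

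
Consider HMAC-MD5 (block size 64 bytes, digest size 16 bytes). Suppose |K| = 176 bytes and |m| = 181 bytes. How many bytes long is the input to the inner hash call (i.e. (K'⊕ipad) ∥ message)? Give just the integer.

Key is 176 > 64 bytes, so it is hashed to 16 bytes then zero-padded to 64: |K'| = 64.
Inner input = (K'⊕ipad) ∥ m → 64 + 181 = 245 bytes.

245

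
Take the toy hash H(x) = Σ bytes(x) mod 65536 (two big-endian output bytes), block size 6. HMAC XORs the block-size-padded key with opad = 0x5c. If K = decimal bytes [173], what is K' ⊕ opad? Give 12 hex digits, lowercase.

Key decimal bytes [173] = ad is 1 byte ≤ B = 6; zero-pad to 6 bytes: K' = ad 00 00 00 00 00.
XOR each byte with 0x5c: ad⊕5c=f1, 00⊕5c=5c, 00⊕5c=5c, 00⊕5c=5c, 00⊕5c=5c, 00⊕5c=5c.

f15c5c5c5c5c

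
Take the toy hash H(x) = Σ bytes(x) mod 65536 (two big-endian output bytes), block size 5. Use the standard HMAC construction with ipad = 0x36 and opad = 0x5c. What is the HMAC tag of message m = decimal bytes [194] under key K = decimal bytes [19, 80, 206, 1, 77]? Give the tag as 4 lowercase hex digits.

Key decimal bytes [19, 80, 206, 1, 77] = 13 50 ce 01 4d is exactly B = 5 bytes: K' = 13 50 ce 01 4d.
K' ⊕ ipad = 25 66 f8 37 7b.  K' ⊕ opad = 4f 0c 92 5d 11.
Inner input = (K'⊕ipad) ∥ m = 25 66 f8 37 7b ∥ c2.
Inner hash: sum = 37+102+248+55+123+194 = 759 → 02 f7.
Outer input = (K'⊕opad) ∥ inner = 4f 0c 92 5d 11 ∥ 02 f7.
Outer hash (tag): sum = 79+12+146+93+17+2+247 = 596 → 02 54.

0254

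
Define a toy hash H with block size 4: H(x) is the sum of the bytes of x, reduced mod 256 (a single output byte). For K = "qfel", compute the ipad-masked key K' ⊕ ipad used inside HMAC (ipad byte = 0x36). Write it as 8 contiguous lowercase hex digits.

4750535a

Key "qfel" = 71 66 65 6c is exactly B = 4 bytes: K' = 71 66 65 6c.
XOR each byte with 0x36: 71⊕36=47, 66⊕36=50, 65⊕36=53, 6c⊕36=5a.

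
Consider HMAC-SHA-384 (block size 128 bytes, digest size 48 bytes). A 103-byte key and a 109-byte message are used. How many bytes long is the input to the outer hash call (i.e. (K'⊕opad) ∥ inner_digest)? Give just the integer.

176

Key is 103 ≤ 128 bytes, zero-padded: |K'| = 128.
Outer input = (K'⊕opad) ∥ H(inner) → 128 + 48 = 176 bytes.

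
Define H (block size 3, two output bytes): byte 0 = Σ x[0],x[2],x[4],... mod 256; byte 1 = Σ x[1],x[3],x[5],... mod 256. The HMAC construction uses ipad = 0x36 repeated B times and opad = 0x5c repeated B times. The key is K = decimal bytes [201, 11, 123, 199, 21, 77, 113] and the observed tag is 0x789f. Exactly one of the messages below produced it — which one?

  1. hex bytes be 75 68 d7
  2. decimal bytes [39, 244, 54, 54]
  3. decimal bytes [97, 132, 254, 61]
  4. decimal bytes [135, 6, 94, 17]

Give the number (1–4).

Key decimal bytes [201, 11, 123, 199, 21, 77, 113] = c9 0b 7b c7 15 4d 71 is 7 bytes > B = 3, so hash it first: H(key) = ca 1f, then zero-pad to 3 bytes: K' = ca 1f 00.
K' ⊕ ipad = fc 29 36; K' ⊕ opad = 96 43 5c.
m1: inner = H(fc 29 36 be 75 68 d7) = 7e 4f; tag = H(96 43 5c 7e 4f) = 41c1
m2: inner = H(fc 29 36 27 f4 36 36) = 5c 86; tag = H(96 43 5c 5c 86) = 789f ← matches
m3: inner = H(fc 29 36 61 84 fe 3d) = f3 88; tag = H(96 43 5c f3 88) = 7a36
m4: inner = H(fc 29 36 87 06 5e 11) = 49 0e; tag = H(96 43 5c 49 0e) = 008c

2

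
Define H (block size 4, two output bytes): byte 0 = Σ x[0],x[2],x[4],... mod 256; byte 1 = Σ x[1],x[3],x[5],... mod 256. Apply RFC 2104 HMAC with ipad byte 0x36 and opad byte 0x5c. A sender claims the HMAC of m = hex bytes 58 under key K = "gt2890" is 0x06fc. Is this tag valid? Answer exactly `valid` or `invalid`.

Key "gt2890" = 67 74 32 38 39 30 is 6 bytes > B = 4, so hash it first: H(key) = d2 dc, then zero-pad to 4 bytes: K' = d2 dc 00 00.
K' ⊕ ipad = e4 ea 36 36; K' ⊕ opad = 8e 80 5c 5c.
Inner hash: even-index sum = 370 mod 256 = 114; odd-index sum = 288 mod 256 = 32 → 72 20.
Outer hash (recomputed tag): even-index sum = 348 mod 256 = 92; odd-index sum = 252 mod 256 = 252 → 5c fc.
Recomputed tag = 5cfc; claimed = 06fc → mismatch.

invalid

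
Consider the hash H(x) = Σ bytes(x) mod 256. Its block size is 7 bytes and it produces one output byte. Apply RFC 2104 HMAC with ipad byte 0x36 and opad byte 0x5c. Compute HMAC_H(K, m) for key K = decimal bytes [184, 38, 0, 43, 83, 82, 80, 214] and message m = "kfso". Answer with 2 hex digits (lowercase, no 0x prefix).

89

Key decimal bytes [184, 38, 0, 43, 83, 82, 80, 214] = b8 26 00 2b 53 52 50 d6 is 8 bytes > B = 7, so hash it first: H(key) = d4, then zero-pad to 7 bytes: K' = d4 00 00 00 00 00 00.
K' ⊕ ipad = e2 36 36 36 36 36 36.  K' ⊕ opad = 88 5c 5c 5c 5c 5c 5c.
Inner input = (K'⊕ipad) ∥ m = e2 36 36 36 36 36 36 ∥ 6b 66 73 6f.
Inner hash: sum = 226+54+54+54+54+54+54+107+102+115+111 = 985; mod 256 = 217 → d9.
Outer input = (K'⊕opad) ∥ inner = 88 5c 5c 5c 5c 5c 5c ∥ d9.
Outer hash (tag): sum = 136+92+92+92+92+92+92+217 = 905; mod 256 = 137 → 89.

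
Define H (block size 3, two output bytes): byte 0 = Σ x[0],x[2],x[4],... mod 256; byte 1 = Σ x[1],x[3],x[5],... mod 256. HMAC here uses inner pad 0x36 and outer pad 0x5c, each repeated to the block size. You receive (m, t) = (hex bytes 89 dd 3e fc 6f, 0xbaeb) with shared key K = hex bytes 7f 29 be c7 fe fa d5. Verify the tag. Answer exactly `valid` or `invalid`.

valid

Key hex bytes 7f 29 be c7 fe fa d5 is 7 bytes > B = 3, so hash it first: H(key) = 10 ea, then zero-pad to 3 bytes: K' = 10 ea 00.
K' ⊕ ipad = 26 dc 36; K' ⊕ opad = 4c b6 5c.
Inner hash: even-index sum = 565 mod 256 = 53; odd-index sum = 530 mod 256 = 18 → 35 12.
Outer hash (recomputed tag): even-index sum = 186 mod 256 = 186; odd-index sum = 235 mod 256 = 235 → ba eb.
Recomputed tag = baeb; claimed = baeb → match.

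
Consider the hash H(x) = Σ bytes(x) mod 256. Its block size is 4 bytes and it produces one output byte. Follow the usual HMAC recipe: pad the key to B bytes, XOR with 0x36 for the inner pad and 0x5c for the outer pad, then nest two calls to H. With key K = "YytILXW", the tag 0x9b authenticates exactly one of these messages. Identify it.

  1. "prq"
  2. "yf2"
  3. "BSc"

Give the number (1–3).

1

Key "YytILXW" = 59 79 74 49 4c 58 57 is 7 bytes > B = 4, so hash it first: H(key) = 8a, then zero-pad to 4 bytes: K' = 8a 00 00 00.
K' ⊕ ipad = bc 36 36 36; K' ⊕ opad = d6 5c 5c 5c.
m1: inner = H(bc 36 36 36 70 72 71) = b1; tag = H(d6 5c 5c 5c b1) = 9b ← matches
m2: inner = H(bc 36 36 36 79 66 32) = 6f; tag = H(d6 5c 5c 5c 6f) = 59
m3: inner = H(bc 36 36 36 42 53 63) = 56; tag = H(d6 5c 5c 5c 56) = 40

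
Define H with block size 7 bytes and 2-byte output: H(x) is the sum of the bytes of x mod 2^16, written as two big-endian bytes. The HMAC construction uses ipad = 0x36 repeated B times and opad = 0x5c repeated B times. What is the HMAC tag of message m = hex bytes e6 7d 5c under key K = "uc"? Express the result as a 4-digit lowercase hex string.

029c

Key "uc" = 75 63 is 2 bytes ≤ B = 7; zero-pad to 7 bytes: K' = 75 63 00 00 00 00 00.
K' ⊕ ipad = 43 55 36 36 36 36 36.  K' ⊕ opad = 29 3f 5c 5c 5c 5c 5c.
Inner input = (K'⊕ipad) ∥ m = 43 55 36 36 36 36 36 ∥ e6 7d 5c.
Inner hash: sum = 67+85+54+54+54+54+54+230+125+92 = 869 → 03 65.
Outer input = (K'⊕opad) ∥ inner = 29 3f 5c 5c 5c 5c 5c ∥ 03 65.
Outer hash (tag): sum = 41+63+92+92+92+92+92+3+101 = 668 → 02 9c.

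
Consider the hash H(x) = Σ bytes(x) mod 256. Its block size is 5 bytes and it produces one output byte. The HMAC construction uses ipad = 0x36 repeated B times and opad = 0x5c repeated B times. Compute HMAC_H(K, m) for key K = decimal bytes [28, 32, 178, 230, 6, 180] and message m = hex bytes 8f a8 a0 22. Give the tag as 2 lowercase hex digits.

cb

Key decimal bytes [28, 32, 178, 230, 6, 180] = 1c 20 b2 e6 06 b4 is 6 bytes > B = 5, so hash it first: H(key) = 8e, then zero-pad to 5 bytes: K' = 8e 00 00 00 00.
K' ⊕ ipad = b8 36 36 36 36.  K' ⊕ opad = d2 5c 5c 5c 5c.
Inner input = (K'⊕ipad) ∥ m = b8 36 36 36 36 ∥ 8f a8 a0 22.
Inner hash: sum = 184+54+54+54+54+143+168+160+34 = 905; mod 256 = 137 → 89.
Outer input = (K'⊕opad) ∥ inner = d2 5c 5c 5c 5c ∥ 89.
Outer hash (tag): sum = 210+92+92+92+92+137 = 715; mod 256 = 203 → cb.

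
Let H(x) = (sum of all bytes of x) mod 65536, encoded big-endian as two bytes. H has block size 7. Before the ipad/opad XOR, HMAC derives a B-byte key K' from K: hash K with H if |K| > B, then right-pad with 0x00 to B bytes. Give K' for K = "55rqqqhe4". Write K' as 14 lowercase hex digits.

03300000000000

|K| = 9 > B = 7, so first hash the key.
H(K): sum = 53+53+114+113+113+113+104+101+52 = 816 → 03 30.
Zero-pad H(K) = 03 30 to 7 bytes: K' = 03 30 00 00 00 00 00.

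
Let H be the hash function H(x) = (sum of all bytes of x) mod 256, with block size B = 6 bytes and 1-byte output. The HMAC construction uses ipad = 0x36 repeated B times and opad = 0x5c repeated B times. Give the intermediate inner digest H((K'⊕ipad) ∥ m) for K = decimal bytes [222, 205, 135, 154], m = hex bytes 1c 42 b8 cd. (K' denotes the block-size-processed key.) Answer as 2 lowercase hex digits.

8f

Key decimal bytes [222, 205, 135, 154] = de cd 87 9a is 4 bytes ≤ B = 6; zero-pad to 6 bytes: K' = de cd 87 9a 00 00.
K' ⊕ ipad = e8 fb b1 ac 36 36.
Inner input = e8 fb b1 ac 36 36 ∥ 1c 42 b8 cd.
Inner hash: sum = 232+251+177+172+54+54+28+66+184+205 = 1423; mod 256 = 143 → 8f.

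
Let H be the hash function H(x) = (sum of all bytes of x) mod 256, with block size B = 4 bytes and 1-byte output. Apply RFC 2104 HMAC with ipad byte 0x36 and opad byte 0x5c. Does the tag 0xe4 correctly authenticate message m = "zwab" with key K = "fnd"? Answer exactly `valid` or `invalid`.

valid

Key "fnd" = 66 6e 64 is 3 bytes ≤ B = 4; zero-pad to 4 bytes: K' = 66 6e 64 00.
K' ⊕ ipad = 50 58 52 36; K' ⊕ opad = 3a 32 38 5c.
Inner hash: sum = 80+88+82+54+122+119+97+98 = 740; mod 256 = 228 → e4.
Outer hash (recomputed tag): sum = 58+50+56+92+228 = 484; mod 256 = 228 → e4.
Recomputed tag = e4; claimed = e4 → match.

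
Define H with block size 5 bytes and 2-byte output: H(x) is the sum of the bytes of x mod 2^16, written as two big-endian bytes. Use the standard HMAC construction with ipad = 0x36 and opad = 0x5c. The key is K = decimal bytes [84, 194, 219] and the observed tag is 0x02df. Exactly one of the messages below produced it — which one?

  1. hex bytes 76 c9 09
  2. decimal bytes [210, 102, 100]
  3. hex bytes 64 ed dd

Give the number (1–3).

1

Key decimal bytes [84, 194, 219] = 54 c2 db is 3 bytes ≤ B = 5; zero-pad to 5 bytes: K' = 54 c2 db 00 00.
K' ⊕ ipad = 62 f4 ed 36 36; K' ⊕ opad = 08 9e 87 5c 5c.
m1: inner = H(62 f4 ed 36 36 76 c9 09) = 03 f7; tag = H(08 9e 87 5c 5c 03 f7) = 02df ← matches
m2: inner = H(62 f4 ed 36 36 d2 66 64) = 04 4b; tag = H(08 9e 87 5c 5c 04 4b) = 0234
m3: inner = H(62 f4 ed 36 36 64 ed dd) = 04 dd; tag = H(08 9e 87 5c 5c 04 dd) = 02c6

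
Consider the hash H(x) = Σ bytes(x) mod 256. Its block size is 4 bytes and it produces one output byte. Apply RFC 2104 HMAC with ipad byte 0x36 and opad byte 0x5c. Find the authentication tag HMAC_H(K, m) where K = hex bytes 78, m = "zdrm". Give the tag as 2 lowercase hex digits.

Key hex bytes 78 is 1 byte ≤ B = 4; zero-pad to 4 bytes: K' = 78 00 00 00.
K' ⊕ ipad = 4e 36 36 36.  K' ⊕ opad = 24 5c 5c 5c.
Inner input = (K'⊕ipad) ∥ m = 4e 36 36 36 ∥ 7a 64 72 6d.
Inner hash: sum = 78+54+54+54+122+100+114+109 = 685; mod 256 = 173 → ad.
Outer input = (K'⊕opad) ∥ inner = 24 5c 5c 5c ∥ ad.
Outer hash (tag): sum = 36+92+92+92+173 = 485; mod 256 = 229 → e5.

e5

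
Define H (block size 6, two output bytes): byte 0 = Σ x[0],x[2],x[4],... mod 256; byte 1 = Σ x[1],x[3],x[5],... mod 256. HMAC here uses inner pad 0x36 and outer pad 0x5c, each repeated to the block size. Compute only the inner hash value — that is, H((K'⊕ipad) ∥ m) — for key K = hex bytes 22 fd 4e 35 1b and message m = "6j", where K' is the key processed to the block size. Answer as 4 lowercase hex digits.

ef6e

Key hex bytes 22 fd 4e 35 1b is 5 bytes ≤ B = 6; zero-pad to 6 bytes: K' = 22 fd 4e 35 1b 00.
K' ⊕ ipad = 14 cb 78 03 2d 36.
Inner input = 14 cb 78 03 2d 36 ∥ 36 6a.
Inner hash: even-index sum = 239 mod 256 = 239; odd-index sum = 366 mod 256 = 110 → ef 6e.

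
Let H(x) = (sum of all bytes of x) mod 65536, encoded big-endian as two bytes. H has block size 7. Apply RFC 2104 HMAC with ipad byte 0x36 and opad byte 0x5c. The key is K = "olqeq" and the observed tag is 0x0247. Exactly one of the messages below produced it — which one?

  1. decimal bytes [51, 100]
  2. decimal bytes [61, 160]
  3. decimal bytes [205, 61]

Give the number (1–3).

Key "olqeq" = 6f 6c 71 65 71 is 5 bytes ≤ B = 7; zero-pad to 7 bytes: K' = 6f 6c 71 65 71 00 00.
K' ⊕ ipad = 59 5a 47 53 47 36 36; K' ⊕ opad = 33 30 2d 39 2d 5c 5c.
m1: inner = H(59 5a 47 53 47 36 36 33 64) = 02 97; tag = H(33 30 2d 39 2d 5c 5c 02 97) = 0247 ← matches
m2: inner = H(59 5a 47 53 47 36 36 3d a0) = 02 dd; tag = H(33 30 2d 39 2d 5c 5c 02 dd) = 028d
m3: inner = H(59 5a 47 53 47 36 36 cd 3d) = 03 0a; tag = H(33 30 2d 39 2d 5c 5c 03 0a) = 01bb

1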